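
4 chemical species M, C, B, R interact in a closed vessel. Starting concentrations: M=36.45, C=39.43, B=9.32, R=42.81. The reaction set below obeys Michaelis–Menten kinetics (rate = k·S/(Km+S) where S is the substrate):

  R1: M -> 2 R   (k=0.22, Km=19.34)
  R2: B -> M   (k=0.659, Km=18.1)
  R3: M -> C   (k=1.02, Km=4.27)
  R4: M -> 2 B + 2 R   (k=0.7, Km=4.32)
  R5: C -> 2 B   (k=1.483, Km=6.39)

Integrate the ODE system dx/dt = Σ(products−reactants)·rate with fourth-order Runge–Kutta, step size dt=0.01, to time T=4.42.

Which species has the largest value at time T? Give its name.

Dominant species at T: R

RK4 with dt=0.01: 442 steps to T=4.42. Trajectory (selected grid times):
t=0.00: M=36.45 C=39.43 B=9.32 R=42.81
t=0.49: M=35.74 C=39.25 B=11.07 R=43.56
t=0.98: M=35.05 C=39.07 B=12.80 R=44.31
t=1.47: M=34.37 C=38.89 B=14.52 R=45.06
t=1.96: M=33.70 C=38.71 B=16.23 R=45.81
t=2.46: M=33.03 C=38.53 B=17.96 R=46.57
t=2.95: M=32.38 C=38.35 B=19.65 R=47.31
t=3.44: M=31.74 C=38.17 B=21.33 R=48.05
t=3.93: M=31.11 C=37.98 B=23.00 R=48.78
t=4.42: M=30.49 C=37.80 B=24.66 R=49.52
At T=4.42: M=30.49 C=37.80 B=24.66 R=49.52; the largest is R.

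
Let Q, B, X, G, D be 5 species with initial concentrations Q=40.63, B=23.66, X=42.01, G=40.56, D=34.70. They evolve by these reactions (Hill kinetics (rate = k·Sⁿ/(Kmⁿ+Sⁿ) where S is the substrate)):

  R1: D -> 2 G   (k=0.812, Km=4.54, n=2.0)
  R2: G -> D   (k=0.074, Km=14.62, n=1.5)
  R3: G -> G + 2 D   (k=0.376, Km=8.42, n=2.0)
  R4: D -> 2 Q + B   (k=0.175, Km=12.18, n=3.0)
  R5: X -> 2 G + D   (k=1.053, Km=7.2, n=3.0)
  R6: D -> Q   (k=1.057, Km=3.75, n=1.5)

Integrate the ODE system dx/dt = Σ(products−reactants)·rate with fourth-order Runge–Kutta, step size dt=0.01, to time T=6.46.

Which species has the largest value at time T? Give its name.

Dominant species at T: G

RK4 with dt=0.01: 646 steps to T=6.46. Trajectory (selected grid times):
t=0.00: Q=40.63 B=23.66 X=42.01 G=40.56 D=34.70
t=0.72: Q=41.61 B=23.78 X=41.26 G=43.17 D=34.59
t=1.44: Q=42.58 B=23.90 X=40.50 G=45.79 D=34.48
t=2.15: Q=43.54 B=24.02 X=39.76 G=48.36 D=34.38
t=2.87: Q=44.52 B=24.14 X=39.00 G=50.97 D=34.27
t=3.59: Q=45.50 B=24.26 X=38.25 G=53.58 D=34.17
t=4.31: Q=46.47 B=24.38 X=37.50 G=56.19 D=34.07
t=5.02: Q=47.43 B=24.50 X=36.76 G=58.76 D=33.97
t=5.74: Q=48.41 B=24.62 X=36.00 G=61.37 D=33.87
t=6.46: Q=49.38 B=24.74 X=35.25 G=63.97 D=33.78
At T=6.46: Q=49.38 B=24.74 X=35.25 G=63.97 D=33.78; the largest is G.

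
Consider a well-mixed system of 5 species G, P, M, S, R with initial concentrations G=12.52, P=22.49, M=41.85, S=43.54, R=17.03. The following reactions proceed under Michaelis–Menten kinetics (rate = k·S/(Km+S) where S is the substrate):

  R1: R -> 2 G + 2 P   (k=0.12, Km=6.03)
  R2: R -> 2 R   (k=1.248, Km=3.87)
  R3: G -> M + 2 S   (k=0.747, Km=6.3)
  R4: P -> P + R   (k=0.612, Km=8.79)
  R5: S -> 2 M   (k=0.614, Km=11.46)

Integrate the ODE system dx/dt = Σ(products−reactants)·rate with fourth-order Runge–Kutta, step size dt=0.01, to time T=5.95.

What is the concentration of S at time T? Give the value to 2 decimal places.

S at T = 46.39

RK4 with dt=0.01: 595 steps to T=5.95. Trajectory (selected grid times):
t=0.00: G=12.52 P=22.49 M=41.85 S=43.54 R=17.03
t=0.66: G=12.31 P=22.61 M=42.82 S=43.87 R=17.94
t=1.32: G=12.10 P=22.73 M=43.79 S=44.20 R=18.85
t=1.98: G=11.90 P=22.85 M=44.75 S=44.53 R=19.77
t=2.64: G=11.70 P=22.97 M=45.72 S=44.85 R=20.69
t=3.31: G=11.50 P=23.09 M=46.70 S=45.17 R=21.63
t=3.97: G=11.31 P=23.22 M=47.67 S=45.48 R=22.56
t=4.63: G=11.12 P=23.34 M=48.63 S=45.79 R=23.50
t=5.29: G=10.93 P=23.47 M=49.59 S=46.09 R=24.44
t=5.95: G=10.75 P=23.60 M=50.55 S=46.39 R=25.38
Read off S at T=5.95: 46.39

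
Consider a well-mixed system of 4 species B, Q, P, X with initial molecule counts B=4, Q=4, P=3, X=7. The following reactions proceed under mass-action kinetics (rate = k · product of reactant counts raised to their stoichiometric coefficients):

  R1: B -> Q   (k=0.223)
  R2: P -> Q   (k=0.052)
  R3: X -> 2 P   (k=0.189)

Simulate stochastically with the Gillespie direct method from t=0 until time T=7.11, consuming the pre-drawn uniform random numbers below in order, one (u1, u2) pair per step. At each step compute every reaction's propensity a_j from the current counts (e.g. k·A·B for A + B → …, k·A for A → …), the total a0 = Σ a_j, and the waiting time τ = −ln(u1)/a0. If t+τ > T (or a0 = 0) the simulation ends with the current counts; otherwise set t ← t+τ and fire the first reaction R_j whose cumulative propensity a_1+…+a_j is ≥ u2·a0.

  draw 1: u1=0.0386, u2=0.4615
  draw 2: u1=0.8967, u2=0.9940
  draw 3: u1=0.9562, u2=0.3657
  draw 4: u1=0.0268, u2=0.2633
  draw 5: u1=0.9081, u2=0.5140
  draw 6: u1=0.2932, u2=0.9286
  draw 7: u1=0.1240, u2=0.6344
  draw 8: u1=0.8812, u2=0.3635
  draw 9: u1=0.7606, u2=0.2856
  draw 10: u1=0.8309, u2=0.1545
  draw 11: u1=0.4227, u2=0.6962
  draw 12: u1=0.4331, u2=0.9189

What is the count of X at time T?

X at T = 2

t=0.000: B=4 Q=4 P=3 X=7
Draw 1: a1=0.892, a2=0.156, a3=1.323, a0=2.371; τ=−ln(0.0386)/2.371=1.373 → t=1.373; u2·a0=0.4615·2.371=1.094; a1+a2=1.048 < 1.094 ≤ a1+…+a3=2.371 → R3 fires; B=4 Q=4 P=5 X=6
Draw 2: a1=0.892, a2=0.260, a3=1.134, a0=2.286; τ=−ln(0.8967)/2.286=0.048 → t=1.420; u2·a0=0.9940·2.286=2.272; a1+a2=1.152 < 2.272 ≤ a1+…+a3=2.286 → R3 fires; B=4 Q=4 P=7 X=5
Draw 3: a1=0.892, a2=0.364, a3=0.945, a0=2.201; τ=−ln(0.9562)/2.201=0.020 → t=1.441; u2·a0=0.3657·2.201=0.805 ≤ a1=0.892 → R1 fires; B=3 Q=5 P=7 X=5
Draw 4: a1=0.669, a2=0.364, a3=0.945, a0=1.978; τ=−ln(0.0268)/1.978=1.830 → t=3.270; u2·a0=0.2633·1.978=0.521 ≤ a1=0.669 → R1 fires; B=2 Q=6 P=7 X=5
Draw 5: a1=0.446, a2=0.364, a3=0.945, a0=1.755; τ=−ln(0.9081)/1.755=0.055 → t=3.325; u2·a0=0.5140·1.755=0.902; a1+a2=0.810 < 0.902 ≤ a1+…+a3=1.755 → R3 fires; B=2 Q=6 P=9 X=4
Draw 6: a1=0.446, a2=0.468, a3=0.756, a0=1.670; τ=−ln(0.2932)/1.670=0.735 → t=4.060; u2·a0=0.9286·1.670=1.551; a1+a2=0.914 < 1.551 ≤ a1+…+a3=1.670 → R3 fires; B=2 Q=6 P=11 X=3
Draw 7: a1=0.446, a2=0.572, a3=0.567, a0=1.585; τ=−ln(0.1240)/1.585=1.317 → t=5.377; u2·a0=0.6344·1.585=1.006; a1=0.446 < 1.006 ≤ a1+a2=1.018 → R2 fires; B=2 Q=7 P=10 X=3
Draw 8: a1=0.446, a2=0.520, a3=0.567, a0=1.533; τ=−ln(0.8812)/1.533=0.082 → t=5.460; u2·a0=0.3635·1.533=0.557; a1=0.446 < 0.557 ≤ a1+a2=0.966 → R2 fires; B=2 Q=8 P=9 X=3
Draw 9: a1=0.446, a2=0.468, a3=0.567, a0=1.481; τ=−ln(0.7606)/1.481=0.185 → t=5.644; u2·a0=0.2856·1.481=0.423 ≤ a1=0.446 → R1 fires; B=1 Q=9 P=9 X=3
Draw 10: a1=0.223, a2=0.468, a3=0.567, a0=1.258; τ=−ln(0.8309)/1.258=0.147 → t=5.792; u2·a0=0.1545·1.258=0.194 ≤ a1=0.223 → R1 fires; B=0 Q=10 P=9 X=3
Draw 11: a1=0.000, a2=0.468, a3=0.567, a0=1.035; τ=−ln(0.4227)/1.035=0.832 → t=6.624; u2·a0=0.6962·1.035=0.721; a1+a2=0.468 < 0.721 ≤ a1+…+a3=1.035 → R3 fires; B=0 Q=10 P=11 X=2
Draw 12: a1=0.000, a2=0.572, a3=0.378, a0=0.950; τ=−ln(0.4331)/0.950=0.881 → t=7.504 > T=7.11: stop.
Read off X at T=7.11: 2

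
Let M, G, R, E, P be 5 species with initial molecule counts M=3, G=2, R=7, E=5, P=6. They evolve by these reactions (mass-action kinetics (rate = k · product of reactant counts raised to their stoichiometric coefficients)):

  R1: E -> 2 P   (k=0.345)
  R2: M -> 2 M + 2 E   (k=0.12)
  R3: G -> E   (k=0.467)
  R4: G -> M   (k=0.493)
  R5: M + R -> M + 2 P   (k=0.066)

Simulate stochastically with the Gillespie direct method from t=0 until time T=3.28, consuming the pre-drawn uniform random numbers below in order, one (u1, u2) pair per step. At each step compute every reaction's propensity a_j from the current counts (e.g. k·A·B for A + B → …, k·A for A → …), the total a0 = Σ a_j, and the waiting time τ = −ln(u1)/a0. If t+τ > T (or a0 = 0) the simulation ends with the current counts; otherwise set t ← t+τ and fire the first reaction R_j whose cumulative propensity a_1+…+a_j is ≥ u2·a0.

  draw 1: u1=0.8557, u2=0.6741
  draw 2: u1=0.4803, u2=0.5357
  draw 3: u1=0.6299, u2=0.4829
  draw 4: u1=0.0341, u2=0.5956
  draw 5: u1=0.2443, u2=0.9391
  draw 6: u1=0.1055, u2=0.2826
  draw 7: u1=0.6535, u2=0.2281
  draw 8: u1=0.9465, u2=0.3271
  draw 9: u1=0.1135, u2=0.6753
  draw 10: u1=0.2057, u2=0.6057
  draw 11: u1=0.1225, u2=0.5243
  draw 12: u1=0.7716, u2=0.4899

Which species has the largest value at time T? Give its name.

Dominant species at T: P

t=0.000: M=3 G=2 R=7 E=5 P=6
Draw 1: a1=1.725, a2=0.360, a3=0.934, a4=0.986, a5=1.386, a0=5.391; τ=−ln(0.8557)/5.391=0.029 → t=0.029; u2·a0=0.6741·5.391=3.634; a1+…+a3=3.019 < 3.634 ≤ a1+…+a4=4.005 → R4 fires; M=4 G=1 R=7 E=5 P=6
Draw 2: a1=1.725, a2=0.480, a3=0.467, a4=0.493, a5=1.848, a0=5.013; τ=−ln(0.4803)/5.013=0.146 → t=0.175; u2·a0=0.5357·5.013=2.685; a1+…+a3=2.672 < 2.685 ≤ a1+…+a4=3.165 → R4 fires; M=5 G=0 R=7 E=5 P=6
Draw 3: a1=1.725, a2=0.600, a3=0.000, a4=0.000, a5=2.310, a0=4.635; τ=−ln(0.6299)/4.635=0.100 → t=0.275; u2·a0=0.4829·4.635=2.238; a1=1.725 < 2.238 ≤ a1+a2=2.325 → R2 fires; M=6 G=0 R=7 E=7 P=6
Draw 4: a1=2.415, a2=0.720, a3=0.000, a4=0.000, a5=2.772, a0=5.907; τ=−ln(0.0341)/5.907=0.572 → t=0.847; u2·a0=0.5956·5.907=3.518; a1+…+a4=3.135 < 3.518 ≤ a1+…+a5=5.907 → R5 fires; M=6 G=0 R=6 E=7 P=8
Draw 5: a1=2.415, a2=0.720, a3=0.000, a4=0.000, a5=2.376, a0=5.511; τ=−ln(0.2443)/5.511=0.256 → t=1.103; u2·a0=0.9391·5.511=5.175; a1+…+a4=3.135 < 5.175 ≤ a1+…+a5=5.511 → R5 fires; M=6 G=0 R=5 E=7 P=10
Draw 6: a1=2.415, a2=0.720, a3=0.000, a4=0.000, a5=1.980, a0=5.115; τ=−ln(0.1055)/5.115=0.440 → t=1.542; u2·a0=0.2826·5.115=1.445 ≤ a1=2.415 → R1 fires; M=6 G=0 R=5 E=6 P=12
Draw 7: a1=2.070, a2=0.720, a3=0.000, a4=0.000, a5=1.980, a0=4.770; τ=−ln(0.6535)/4.770=0.089 → t=1.631; u2·a0=0.2281·4.770=1.088 ≤ a1=2.070 → R1 fires; M=6 G=0 R=5 E=5 P=14
Draw 8: a1=1.725, a2=0.720, a3=0.000, a4=0.000, a5=1.980, a0=4.425; τ=−ln(0.9465)/4.425=0.012 → t=1.644; u2·a0=0.3271·4.425=1.447 ≤ a1=1.725 → R1 fires; M=6 G=0 R=5 E=4 P=16
Draw 9: a1=1.380, a2=0.720, a3=0.000, a4=0.000, a5=1.980, a0=4.080; τ=−ln(0.1135)/4.080=0.533 → t=2.177; u2·a0=0.6753·4.080=2.755; a1+…+a4=2.100 < 2.755 ≤ a1+…+a5=4.080 → R5 fires; M=6 G=0 R=4 E=4 P=18
Draw 10: a1=1.380, a2=0.720, a3=0.000, a4=0.000, a5=1.584, a0=3.684; τ=−ln(0.2057)/3.684=0.429 → t=2.606; u2·a0=0.6057·3.684=2.231; a1+…+a4=2.100 < 2.231 ≤ a1+…+a5=3.684 → R5 fires; M=6 G=0 R=3 E=4 P=20
Draw 11: a1=1.380, a2=0.720, a3=0.000, a4=0.000, a5=1.188, a0=3.288; τ=−ln(0.1225)/3.288=0.639 → t=3.245; u2·a0=0.5243·3.288=1.724; a1=1.380 < 1.724 ≤ a1+a2=2.100 → R2 fires; M=7 G=0 R=3 E=6 P=20
Draw 12: a1=2.070, a2=0.840, a3=0.000, a4=0.000, a5=1.386, a0=4.296; τ=−ln(0.7716)/4.296=0.060 → t=3.305 > T=3.28: stop.
At T=3.28: M=7 G=0 R=3 E=6 P=20; the largest is P.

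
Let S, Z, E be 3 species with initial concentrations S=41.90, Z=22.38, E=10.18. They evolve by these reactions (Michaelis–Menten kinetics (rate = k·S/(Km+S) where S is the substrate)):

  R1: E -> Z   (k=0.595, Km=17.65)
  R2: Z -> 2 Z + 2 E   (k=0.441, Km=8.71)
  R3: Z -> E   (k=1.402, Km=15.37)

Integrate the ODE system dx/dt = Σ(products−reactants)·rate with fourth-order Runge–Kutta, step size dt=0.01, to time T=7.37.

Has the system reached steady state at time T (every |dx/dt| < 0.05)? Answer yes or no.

Steady state at T: no

RK4 with dt=0.01: 737 steps to T=7.37. Trajectory (selected grid times):
t=0.00: S=41.90 Z=22.38 E=10.18
t=0.82: S=41.90 Z=22.14 E=11.20
t=1.64: S=41.90 Z=21.92 E=12.20
t=2.46: S=41.90 Z=21.71 E=13.18
t=3.28: S=41.90 Z=21.51 E=14.16
t=4.09: S=41.90 Z=21.32 E=15.11
t=4.91: S=41.90 Z=21.14 E=16.06
t=5.73: S=41.90 Z=20.96 E=17.00
t=6.55: S=41.90 Z=20.80 E=17.93
t=7.37: S=41.90 Z=20.64 E=18.85
Rates at T: R1=0.3073, R2=0.3101, R3=0.8036
dx/dt at T (Σ net stoichiometry × rate): S=+0.0000, Z=-0.1862, E=+1.1166
Largest |dx/dt| is |+1.1166| (E) ≥ 0.05 → not steady.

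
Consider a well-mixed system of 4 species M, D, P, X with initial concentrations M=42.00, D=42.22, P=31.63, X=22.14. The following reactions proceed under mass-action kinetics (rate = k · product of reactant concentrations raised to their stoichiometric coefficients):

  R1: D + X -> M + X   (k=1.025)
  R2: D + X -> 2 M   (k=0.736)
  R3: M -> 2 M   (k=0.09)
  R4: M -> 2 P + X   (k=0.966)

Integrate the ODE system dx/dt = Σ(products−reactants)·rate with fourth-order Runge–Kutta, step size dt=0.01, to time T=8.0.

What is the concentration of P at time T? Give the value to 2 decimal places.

P at T = 256.09

RK4 with dt=0.01: 800 steps to T=8.0. Trajectory (selected grid times):
t=0.00: M=42.00 D=42.22 P=31.63 X=22.14
t=0.89: M=47.63 D=0.00 P=151.24 X=64.30
t=1.78: M=21.84 D=0.00 P=208.12 X=92.74
t=2.67: M=10.02 D=0.00 P=234.20 X=105.78
t=3.56: M=4.59 D=0.00 P=246.16 X=111.76
t=4.44: M=2.12 D=0.00 P=251.61 X=114.48
t=5.33: M=0.97 D=0.00 P=254.14 X=115.75
t=6.22: M=0.45 D=0.00 P=255.31 X=116.33
t=7.11: M=0.20 D=0.00 P=255.84 X=116.60
t=8.00: M=0.09 D=0.00 P=256.09 X=116.72
Read off P at T=8.0: 256.09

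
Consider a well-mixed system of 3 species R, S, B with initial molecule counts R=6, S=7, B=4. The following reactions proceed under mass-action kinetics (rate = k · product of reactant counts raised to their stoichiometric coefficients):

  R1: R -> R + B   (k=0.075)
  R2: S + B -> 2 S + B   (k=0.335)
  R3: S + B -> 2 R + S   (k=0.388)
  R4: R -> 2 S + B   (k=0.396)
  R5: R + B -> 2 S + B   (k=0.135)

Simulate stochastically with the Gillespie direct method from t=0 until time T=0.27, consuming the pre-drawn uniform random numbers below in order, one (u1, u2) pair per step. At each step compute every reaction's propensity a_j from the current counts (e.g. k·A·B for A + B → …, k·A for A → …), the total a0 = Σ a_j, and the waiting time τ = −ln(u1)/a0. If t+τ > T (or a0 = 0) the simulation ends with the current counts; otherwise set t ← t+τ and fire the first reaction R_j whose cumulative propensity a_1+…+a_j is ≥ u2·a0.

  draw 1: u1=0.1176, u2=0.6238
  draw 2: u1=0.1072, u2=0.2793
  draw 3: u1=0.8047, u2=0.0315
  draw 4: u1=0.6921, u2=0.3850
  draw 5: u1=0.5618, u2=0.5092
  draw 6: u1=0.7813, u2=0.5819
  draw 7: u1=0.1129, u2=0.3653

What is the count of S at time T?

t=0.000: R=6 S=7 B=4
Draw 1: a1=0.450, a2=9.380, a3=10.864, a4=2.376, a5=3.240, a0=26.310; τ=−ln(0.1176)/26.310=0.081 → t=0.081; u2·a0=0.6238·26.310=16.412; a1+a2=9.830 < 16.412 ≤ a1+…+a3=20.694 → R3 fires; R=8 S=7 B=3
Draw 2: a1=0.600, a2=7.035, a3=8.148, a4=3.168, a5=3.240, a0=22.191; τ=−ln(0.1072)/22.191=0.101 → t=0.182; u2·a0=0.2793·22.191=6.198; a1=0.600 < 6.198 ≤ a1+a2=7.635 → R2 fires; R=8 S=8 B=3
Draw 3: a1=0.600, a2=8.040, a3=9.312, a4=3.168, a5=3.240, a0=24.360; τ=−ln(0.8047)/24.360=0.009 → t=0.191; u2·a0=0.0315·24.360=0.767; a1=0.600 < 0.767 ≤ a1+a2=8.640 → R2 fires; R=8 S=9 B=3
Draw 4: a1=0.600, a2=9.045, a3=10.476, a4=3.168, a5=3.240, a0=26.529; τ=−ln(0.6921)/26.529=0.014 → t=0.205; u2·a0=0.3850·26.529=10.214; a1+a2=9.645 < 10.214 ≤ a1+…+a3=20.121 → R3 fires; R=10 S=9 B=2
Draw 5: a1=0.750, a2=6.030, a3=6.984, a4=3.960, a5=2.700, a0=20.424; τ=−ln(0.5618)/20.424=0.028 → t=0.233; u2·a0=0.5092·20.424=10.400; a1+a2=6.780 < 10.400 ≤ a1+…+a3=13.764 → R3 fires; R=12 S=9 B=1
Draw 6: a1=0.900, a2=3.015, a3=3.492, a4=4.752, a5=1.620, a0=13.779; τ=−ln(0.7813)/13.779=0.018 → t=0.251; u2·a0=0.5819·13.779=8.018; a1+…+a3=7.407 < 8.018 ≤ a1+…+a4=12.159 → R4 fires; R=11 S=11 B=2
Draw 7: a1=0.825, a2=7.370, a3=8.536, a4=4.356, a5=2.970, a0=24.057; τ=−ln(0.1129)/24.057=0.091 → t=0.342 > T=0.27: stop.
Read off S at T=0.27: 11

S at T = 11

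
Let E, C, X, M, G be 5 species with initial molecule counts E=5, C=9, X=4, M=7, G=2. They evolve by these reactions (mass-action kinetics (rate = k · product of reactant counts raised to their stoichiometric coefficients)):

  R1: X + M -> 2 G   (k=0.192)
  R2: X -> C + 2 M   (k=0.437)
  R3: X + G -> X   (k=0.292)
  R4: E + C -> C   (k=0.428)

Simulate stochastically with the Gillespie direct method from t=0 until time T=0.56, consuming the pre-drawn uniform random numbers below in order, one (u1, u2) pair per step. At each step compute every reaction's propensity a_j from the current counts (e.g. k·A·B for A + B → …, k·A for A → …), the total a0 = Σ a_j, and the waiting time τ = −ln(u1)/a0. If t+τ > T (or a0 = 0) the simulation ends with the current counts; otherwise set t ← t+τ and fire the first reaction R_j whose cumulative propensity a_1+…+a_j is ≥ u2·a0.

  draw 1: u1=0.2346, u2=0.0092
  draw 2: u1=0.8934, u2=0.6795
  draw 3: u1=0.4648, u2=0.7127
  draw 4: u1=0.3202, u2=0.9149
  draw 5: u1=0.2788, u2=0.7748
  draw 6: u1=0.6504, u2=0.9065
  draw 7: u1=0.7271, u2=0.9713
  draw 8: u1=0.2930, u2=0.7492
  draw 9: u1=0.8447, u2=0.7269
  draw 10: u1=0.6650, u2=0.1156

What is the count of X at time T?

t=0.000: E=5 C=9 X=4 M=7 G=2
Draw 1: a1=5.376, a2=1.748, a3=2.336, a4=19.260, a0=28.720; τ=−ln(0.2346)/28.720=0.050 → t=0.050; u2·a0=0.0092·28.720=0.264 ≤ a1=5.376 → R1 fires; E=5 C=9 X=3 M=6 G=4
Draw 2: a1=3.456, a2=1.311, a3=3.504, a4=19.260, a0=27.531; τ=−ln(0.8934)/27.531=0.004 → t=0.055; u2·a0=0.6795·27.531=18.707; a1+…+a3=8.271 < 18.707 ≤ a1+…+a4=27.531 → R4 fires; E=4 C=9 X=3 M=6 G=4
Draw 3: a1=3.456, a2=1.311, a3=3.504, a4=15.408, a0=23.679; τ=−ln(0.4648)/23.679=0.032 → t=0.087; u2·a0=0.7127·23.679=16.876; a1+…+a3=8.271 < 16.876 ≤ a1+…+a4=23.679 → R4 fires; E=3 C=9 X=3 M=6 G=4
Draw 4: a1=3.456, a2=1.311, a3=3.504, a4=11.556, a0=19.827; τ=−ln(0.3202)/19.827=0.057 → t=0.144; u2·a0=0.9149·19.827=18.140; a1+…+a3=8.271 < 18.140 ≤ a1+…+a4=19.827 → R4 fires; E=2 C=9 X=3 M=6 G=4
Draw 5: a1=3.456, a2=1.311, a3=3.504, a4=7.704, a0=15.975; τ=−ln(0.2788)/15.975=0.080 → t=0.224; u2·a0=0.7748·15.975=12.377; a1+…+a3=8.271 < 12.377 ≤ a1+…+a4=15.975 → R4 fires; E=1 C=9 X=3 M=6 G=4
Draw 6: a1=3.456, a2=1.311, a3=3.504, a4=3.852, a0=12.123; τ=−ln(0.6504)/12.123=0.035 → t=0.260; u2·a0=0.9065·12.123=10.989; a1+…+a3=8.271 < 10.989 ≤ a1+…+a4=12.123 → R4 fires; E=0 C=9 X=3 M=6 G=4
Draw 7: a1=3.456, a2=1.311, a3=3.504, a4=0.000, a0=8.271; τ=−ln(0.7271)/8.271=0.039 → t=0.298; u2·a0=0.9713·8.271=8.034; a1+a2=4.767 < 8.034 ≤ a1+…+a3=8.271 → R3 fires; E=0 C=9 X=3 M=6 G=3
Draw 8: a1=3.456, a2=1.311, a3=2.628, a4=0.000, a0=7.395; τ=−ln(0.2930)/7.395=0.166 → t=0.464; u2·a0=0.7492·7.395=5.540; a1+a2=4.767 < 5.540 ≤ a1+…+a3=7.395 → R3 fires; E=0 C=9 X=3 M=6 G=2
Draw 9: a1=3.456, a2=1.311, a3=1.752, a4=0.000, a0=6.519; τ=−ln(0.8447)/6.519=0.026 → t=0.490; u2·a0=0.7269·6.519=4.739; a1=3.456 < 4.739 ≤ a1+a2=4.767 → R2 fires; E=0 C=10 X=2 M=8 G=2
Draw 10: a1=3.072, a2=0.874, a3=1.168, a4=0.000, a0=5.114; τ=−ln(0.6650)/5.114=0.080 → t=0.570 > T=0.56: stop.
Read off X at T=0.56: 2

X at T = 2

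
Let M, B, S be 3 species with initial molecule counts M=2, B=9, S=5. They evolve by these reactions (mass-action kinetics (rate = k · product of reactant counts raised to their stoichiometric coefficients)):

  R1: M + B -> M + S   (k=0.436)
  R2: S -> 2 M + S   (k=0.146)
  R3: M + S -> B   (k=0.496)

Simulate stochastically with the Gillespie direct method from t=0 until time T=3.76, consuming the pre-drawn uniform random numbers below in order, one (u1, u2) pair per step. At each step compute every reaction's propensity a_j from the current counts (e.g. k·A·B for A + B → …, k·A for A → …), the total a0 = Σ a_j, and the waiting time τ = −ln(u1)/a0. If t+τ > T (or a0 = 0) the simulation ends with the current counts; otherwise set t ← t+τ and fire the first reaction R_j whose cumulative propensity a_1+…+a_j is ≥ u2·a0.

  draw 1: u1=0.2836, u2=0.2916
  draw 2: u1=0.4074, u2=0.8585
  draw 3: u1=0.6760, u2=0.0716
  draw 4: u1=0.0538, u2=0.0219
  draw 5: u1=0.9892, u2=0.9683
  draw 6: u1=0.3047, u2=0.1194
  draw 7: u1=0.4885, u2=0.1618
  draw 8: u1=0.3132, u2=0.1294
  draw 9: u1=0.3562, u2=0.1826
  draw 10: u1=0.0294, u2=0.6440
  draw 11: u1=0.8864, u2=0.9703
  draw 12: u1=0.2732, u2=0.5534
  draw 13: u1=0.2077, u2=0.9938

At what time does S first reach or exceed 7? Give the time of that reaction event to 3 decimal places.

Threshold first reached at t = 0.611

t=0.000: M=2 B=9 S=5
Draw 1: a1=7.848, a2=0.730, a3=4.960, a0=13.538; τ=−ln(0.2836)/13.538=0.093 → t=0.093; u2·a0=0.2916·13.538=3.948 ≤ a1=7.848 → R1 fires; M=2 B=8 S=6
Draw 2: a1=6.976, a2=0.876, a3=5.952, a0=13.804; τ=−ln(0.4074)/13.804=0.065 → t=0.158; u2·a0=0.8585·13.804=11.851; a1+a2=7.852 < 11.851 ≤ a1+…+a3=13.804 → R3 fires; M=1 B=9 S=5
Draw 3: a1=3.924, a2=0.730, a3=2.480, a0=7.134; τ=−ln(0.6760)/7.134=0.055 → t=0.213; u2·a0=0.0716·7.134=0.511 ≤ a1=3.924 → R1 fires; M=1 B=8 S=6
Draw 4: a1=3.488, a2=0.876, a3=2.976, a0=7.340; τ=−ln(0.0538)/7.340=0.398 → t=0.611; u2·a0=0.0219·7.340=0.161 ≤ a1=3.488 → R1 fires; M=1 B=7 S=7
Draw 5: a1=3.052, a2=1.022, a3=3.472, a0=7.546; τ=−ln(0.9892)/7.546=0.001 → t=0.613; u2·a0=0.9683·7.546=7.307; a1+a2=4.074 < 7.307 ≤ a1+…+a3=7.546 → R3 fires; M=0 B=8 S=6
Draw 6: a1=0.000, a2=0.876, a3=0.000, a0=0.876; τ=−ln(0.3047)/0.876=1.357 → t=1.969; u2·a0=0.1194·0.876=0.105; a1=0.000 < 0.105 ≤ a1+a2=0.876 → R2 fires; M=2 B=8 S=6
Draw 7: a1=6.976, a2=0.876, a3=5.952, a0=13.804; τ=−ln(0.4885)/13.804=0.052 → t=2.021; u2·a0=0.1618·13.804=2.233 ≤ a1=6.976 → R1 fires; M=2 B=7 S=7
Draw 8: a1=6.104, a2=1.022, a3=6.944, a0=14.070; τ=−ln(0.3132)/14.070=0.083 → t=2.104; u2·a0=0.1294·14.070=1.821 ≤ a1=6.104 → R1 fires; M=2 B=6 S=8
Draw 9: a1=5.232, a2=1.168, a3=7.936, a0=14.336; τ=−ln(0.3562)/14.336=0.072 → t=2.176; u2·a0=0.1826·14.336=2.618 ≤ a1=5.232 → R1 fires; M=2 B=5 S=9
Draw 10: a1=4.360, a2=1.314, a3=8.928, a0=14.602; τ=−ln(0.0294)/14.602=0.242 → t=2.417; u2·a0=0.6440·14.602=9.404; a1+a2=5.674 < 9.404 ≤ a1+…+a3=14.602 → R3 fires; M=1 B=6 S=8
Draw 11: a1=2.616, a2=1.168, a3=3.968, a0=7.752; τ=−ln(0.8864)/7.752=0.016 → t=2.433; u2·a0=0.9703·7.752=7.522; a1+a2=3.784 < 7.522 ≤ a1+…+a3=7.752 → R3 fires; M=0 B=7 S=7
Draw 12: a1=0.000, a2=1.022, a3=0.000, a0=1.022; τ=−ln(0.2732)/1.022=1.270 → t=3.702; u2·a0=0.5534·1.022=0.566; a1=0.000 < 0.566 ≤ a1+a2=1.022 → R2 fires; M=2 B=7 S=7
Draw 13: a1=6.104, a2=1.022, a3=6.944, a0=14.070; τ=−ln(0.2077)/14.070=0.112 → t=3.814 > T=3.76: stop.
S first becomes ≥ 7 when it reaches 7 at the event at t=0.611.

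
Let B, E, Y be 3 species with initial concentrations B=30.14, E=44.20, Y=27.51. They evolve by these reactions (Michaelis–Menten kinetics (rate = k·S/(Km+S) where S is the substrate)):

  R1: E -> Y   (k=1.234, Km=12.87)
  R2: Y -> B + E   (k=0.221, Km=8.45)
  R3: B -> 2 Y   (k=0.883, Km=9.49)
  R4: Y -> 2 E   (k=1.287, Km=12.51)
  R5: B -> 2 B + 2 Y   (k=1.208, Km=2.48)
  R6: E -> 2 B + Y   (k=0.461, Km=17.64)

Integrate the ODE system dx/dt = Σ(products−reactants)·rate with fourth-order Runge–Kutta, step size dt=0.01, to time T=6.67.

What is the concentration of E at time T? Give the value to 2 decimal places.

E at T = 49.73

RK4 with dt=0.01: 667 steps to T=6.67. Trajectory (selected grid times):
t=0.00: B=30.14 E=44.20 Y=27.51
t=0.74: B=31.08 E=44.70 Y=30.32
t=1.48: B=32.03 E=45.24 Y=33.13
t=2.22: B=32.98 E=45.82 Y=35.93
t=2.96: B=33.93 E=46.41 Y=38.72
t=3.71: B=34.89 E=47.05 Y=41.56
t=4.45: B=35.85 E=47.69 Y=44.35
t=5.19: B=36.80 E=48.36 Y=47.14
t=5.93: B=37.76 E=49.04 Y=49.94
t=6.67: B=38.72 E=49.73 Y=52.73
Read off E at T=6.67: 49.73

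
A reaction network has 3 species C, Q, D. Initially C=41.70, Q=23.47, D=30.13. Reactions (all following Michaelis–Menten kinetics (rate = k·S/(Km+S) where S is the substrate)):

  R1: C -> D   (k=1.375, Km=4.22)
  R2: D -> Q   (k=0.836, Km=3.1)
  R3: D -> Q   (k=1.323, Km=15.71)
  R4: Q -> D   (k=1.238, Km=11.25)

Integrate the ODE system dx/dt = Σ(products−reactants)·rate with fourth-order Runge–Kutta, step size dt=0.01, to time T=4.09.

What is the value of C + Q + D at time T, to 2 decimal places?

Value at T = 95.30

Check how each reaction changes W = C + Q + D (weight of products minus weight of reactants):
R1: C -> D: (1·1) − (1·1) = 1 − 1 = 0
R2: D -> Q: (1·1) − (1·1) = 1 − 1 = 0
R3: D -> Q: (1·1) − (1·1) = 1 − 1 = 0
R4: Q -> D: (1·1) − (1·1) = 1 − 1 = 0
Every reaction leaves W unchanged, so W is conserved and no simulation is needed: W(T) = W(0) = 41.70 + 23.47 + 30.13 = 95.30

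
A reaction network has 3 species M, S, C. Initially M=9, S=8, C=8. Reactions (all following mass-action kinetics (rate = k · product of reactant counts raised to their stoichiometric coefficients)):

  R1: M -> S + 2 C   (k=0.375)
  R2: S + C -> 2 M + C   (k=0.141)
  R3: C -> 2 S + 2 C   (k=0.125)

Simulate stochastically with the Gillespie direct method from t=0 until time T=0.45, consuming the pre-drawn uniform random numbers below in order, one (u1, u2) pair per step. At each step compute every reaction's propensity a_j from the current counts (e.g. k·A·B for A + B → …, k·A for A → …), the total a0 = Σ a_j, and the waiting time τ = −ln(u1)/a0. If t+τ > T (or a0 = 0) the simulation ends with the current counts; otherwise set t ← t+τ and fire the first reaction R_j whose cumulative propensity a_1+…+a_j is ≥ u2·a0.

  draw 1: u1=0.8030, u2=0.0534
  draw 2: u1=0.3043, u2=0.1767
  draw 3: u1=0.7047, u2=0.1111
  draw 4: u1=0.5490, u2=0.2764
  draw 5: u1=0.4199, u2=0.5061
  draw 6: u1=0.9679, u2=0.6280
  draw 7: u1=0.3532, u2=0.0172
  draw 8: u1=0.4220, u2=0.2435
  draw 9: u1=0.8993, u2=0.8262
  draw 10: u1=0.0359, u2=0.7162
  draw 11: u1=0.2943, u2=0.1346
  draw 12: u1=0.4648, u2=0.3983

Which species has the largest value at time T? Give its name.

Dominant species at T: C

t=0.000: M=9 S=8 C=8
Draw 1: a1=3.375, a2=9.024, a3=1.000, a0=13.399; τ=−ln(0.8030)/13.399=0.016 → t=0.016; u2·a0=0.0534·13.399=0.716 ≤ a1=3.375 → R1 fires; M=8 S=9 C=10
Draw 2: a1=3.000, a2=12.690, a3=1.250, a0=16.940; τ=−ln(0.3043)/16.940=0.070 → t=0.087; u2·a0=0.1767·16.940=2.993 ≤ a1=3.000 → R1 fires; M=7 S=10 C=12
Draw 3: a1=2.625, a2=16.920, a3=1.500, a0=21.045; τ=−ln(0.7047)/21.045=0.017 → t=0.103; u2·a0=0.1111·21.045=2.338 ≤ a1=2.625 → R1 fires; M=6 S=11 C=14
Draw 4: a1=2.250, a2=21.714, a3=1.750, a0=25.714; τ=−ln(0.5490)/25.714=0.023 → t=0.127; u2·a0=0.2764·25.714=7.107; a1=2.250 < 7.107 ≤ a1+a2=23.964 → R2 fires; M=8 S=10 C=14
Draw 5: a1=3.000, a2=19.740, a3=1.750, a0=24.490; τ=−ln(0.4199)/24.490=0.035 → t=0.162; u2·a0=0.5061·24.490=12.394; a1=3.000 < 12.394 ≤ a1+a2=22.740 → R2 fires; M=10 S=9 C=14
Draw 6: a1=3.750, a2=17.766, a3=1.750, a0=23.266; τ=−ln(0.9679)/23.266=0.001 → t=0.163; u2·a0=0.6280·23.266=14.611; a1=3.750 < 14.611 ≤ a1+a2=21.516 → R2 fires; M=12 S=8 C=14
Draw 7: a1=4.500, a2=15.792, a3=1.750, a0=22.042; τ=−ln(0.3532)/22.042=0.047 → t=0.211; u2·a0=0.0172·22.042=0.379 ≤ a1=4.500 → R1 fires; M=11 S=9 C=16
Draw 8: a1=4.125, a2=20.304, a3=2.000, a0=26.429; τ=−ln(0.4220)/26.429=0.033 → t=0.243; u2·a0=0.2435·26.429=6.435; a1=4.125 < 6.435 ≤ a1+a2=24.429 → R2 fires; M=13 S=8 C=16
Draw 9: a1=4.875, a2=18.048, a3=2.000, a0=24.923; τ=−ln(0.8993)/24.923=0.004 → t=0.248; u2·a0=0.8262·24.923=20.591; a1=4.875 < 20.591 ≤ a1+a2=22.923 → R2 fires; M=15 S=7 C=16
Draw 10: a1=5.625, a2=15.792, a3=2.000, a0=23.417; τ=−ln(0.0359)/23.417=0.142 → t=0.390; u2·a0=0.7162·23.417=16.771; a1=5.625 < 16.771 ≤ a1+a2=21.417 → R2 fires; M=17 S=6 C=16
Draw 11: a1=6.375, a2=13.536, a3=2.000, a0=21.911; τ=−ln(0.2943)/21.911=0.056 → t=0.445; u2·a0=0.1346·21.911=2.949 ≤ a1=6.375 → R1 fires; M=16 S=7 C=18
Draw 12: a1=6.000, a2=17.766, a3=2.250, a0=26.016; τ=−ln(0.4648)/26.016=0.029 → t=0.475 > T=0.45: stop.
At T=0.45: M=16 S=7 C=18; the largest is C.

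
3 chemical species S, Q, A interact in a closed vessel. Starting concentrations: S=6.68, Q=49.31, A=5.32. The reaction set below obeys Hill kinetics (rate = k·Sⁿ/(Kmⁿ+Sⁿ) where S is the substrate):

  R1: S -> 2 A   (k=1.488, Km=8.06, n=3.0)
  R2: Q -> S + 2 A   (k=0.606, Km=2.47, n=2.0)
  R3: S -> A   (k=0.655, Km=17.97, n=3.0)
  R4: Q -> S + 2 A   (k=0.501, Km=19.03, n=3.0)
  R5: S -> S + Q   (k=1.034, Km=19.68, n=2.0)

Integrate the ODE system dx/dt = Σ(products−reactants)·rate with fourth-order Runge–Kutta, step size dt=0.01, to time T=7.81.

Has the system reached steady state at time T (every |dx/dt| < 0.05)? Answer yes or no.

RK4 with dt=0.01: 781 steps to T=7.81. Trajectory (selected grid times):
t=0.00: S=6.68 Q=49.31 A=5.32
t=0.87: S=7.09 Q=48.47 A=8.22
t=1.74: S=7.44 Q=47.64 A=11.22
t=2.60: S=7.74 Q=46.83 A=14.28
t=3.47: S=8.01 Q=46.02 A=17.44
t=4.34: S=8.24 Q=45.22 A=20.66
t=5.21: S=8.44 Q=44.43 A=23.94
t=6.07: S=8.61 Q=43.65 A=27.21
t=6.94: S=8.76 Q=42.87 A=30.56
t=7.81: S=8.89 Q=42.10 A=33.94
Rates at T: R1=0.8522, R2=0.6039, R3=0.0707, R4=0.4586, R5=0.1751
dx/dt at T (Σ net stoichiometry × rate): S=+0.1397, Q=-0.8874, A=+3.9001
Largest |dx/dt| is |+3.9001| (A) ≥ 0.05 → not steady.

Steady state at T: no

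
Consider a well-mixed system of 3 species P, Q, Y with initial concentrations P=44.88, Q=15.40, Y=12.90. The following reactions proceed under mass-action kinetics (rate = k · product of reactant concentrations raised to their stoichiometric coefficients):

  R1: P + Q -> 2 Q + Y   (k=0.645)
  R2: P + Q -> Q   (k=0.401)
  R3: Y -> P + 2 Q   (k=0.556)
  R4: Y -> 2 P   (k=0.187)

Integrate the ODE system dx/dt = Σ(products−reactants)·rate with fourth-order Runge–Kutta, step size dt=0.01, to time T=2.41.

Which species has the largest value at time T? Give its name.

Dominant species at T: Q

RK4 with dt=0.01: 241 steps to T=2.41. Trajectory (selected grid times):
t=0.00: P=44.88 Q=15.40 Y=12.90
t=0.27: P=0.59 Q=59.04 Y=38.57
t=0.54: P=0.44 Q=76.31 Y=36.94
t=0.80: P=0.34 Q=92.22 Y=35.40
t=1.07: P=0.28 Q=108.01 Y=33.85
t=1.34: P=0.23 Q=123.11 Y=32.37
t=1.61: P=0.20 Q=137.53 Y=30.94
t=1.87: P=0.18 Q=150.81 Y=29.62
t=2.14: P=0.15 Q=164.00 Y=28.31
t=2.41: P=0.14 Q=176.61 Y=27.05
At T=2.41: P=0.14 Q=176.61 Y=27.05; the largest is Q.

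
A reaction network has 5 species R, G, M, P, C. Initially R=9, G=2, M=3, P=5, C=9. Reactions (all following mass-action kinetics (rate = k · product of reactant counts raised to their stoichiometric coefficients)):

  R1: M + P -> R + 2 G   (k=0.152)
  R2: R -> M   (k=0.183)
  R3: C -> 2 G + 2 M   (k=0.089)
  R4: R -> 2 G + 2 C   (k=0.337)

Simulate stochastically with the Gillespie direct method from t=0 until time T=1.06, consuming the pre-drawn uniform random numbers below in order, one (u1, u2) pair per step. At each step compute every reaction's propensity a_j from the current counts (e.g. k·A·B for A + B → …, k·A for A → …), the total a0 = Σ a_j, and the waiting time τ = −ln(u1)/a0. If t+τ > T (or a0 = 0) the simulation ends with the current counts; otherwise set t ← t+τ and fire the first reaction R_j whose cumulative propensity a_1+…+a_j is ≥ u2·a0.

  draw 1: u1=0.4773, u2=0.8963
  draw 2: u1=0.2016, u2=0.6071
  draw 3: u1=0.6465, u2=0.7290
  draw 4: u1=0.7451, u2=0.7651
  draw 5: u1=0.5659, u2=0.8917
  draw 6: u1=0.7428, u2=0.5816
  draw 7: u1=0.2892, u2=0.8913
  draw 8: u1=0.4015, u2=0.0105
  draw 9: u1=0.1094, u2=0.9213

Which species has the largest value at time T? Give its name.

Dominant species at T: C

t=0.000: R=9 G=2 M=3 P=5 C=9
Draw 1: a1=2.280, a2=1.647, a3=0.801, a4=3.033, a0=7.761; τ=−ln(0.4773)/7.761=0.095 → t=0.095; u2·a0=0.8963·7.761=6.956; a1+…+a3=4.728 < 6.956 ≤ a1+…+a4=7.761 → R4 fires; R=8 G=4 M=3 P=5 C=11
Draw 2: a1=2.280, a2=1.464, a3=0.979, a4=2.696, a0=7.419; τ=−ln(0.2016)/7.419=0.216 → t=0.311; u2·a0=0.6071·7.419=4.504; a1+a2=3.744 < 4.504 ≤ a1+…+a3=4.723 → R3 fires; R=8 G=6 M=5 P=5 C=10
Draw 3: a1=3.800, a2=1.464, a3=0.890, a4=2.696, a0=8.850; τ=−ln(0.6465)/8.850=0.049 → t=0.360; u2·a0=0.7290·8.850=6.452; a1+…+a3=6.154 < 6.452 ≤ a1+…+a4=8.850 → R4 fires; R=7 G=8 M=5 P=5 C=12
Draw 4: a1=3.800, a2=1.281, a3=1.068, a4=2.359, a0=8.508; τ=−ln(0.7451)/8.508=0.035 → t=0.395; u2·a0=0.7651·8.508=6.509; a1+…+a3=6.149 < 6.509 ≤ a1+…+a4=8.508 → R4 fires; R=6 G=10 M=5 P=5 C=14
Draw 5: a1=3.800, a2=1.098, a3=1.246, a4=2.022, a0=8.166; τ=−ln(0.5659)/8.166=0.070 → t=0.465; u2·a0=0.8917·8.166=7.282; a1+…+a3=6.144 < 7.282 ≤ a1+…+a4=8.166 → R4 fires; R=5 G=12 M=5 P=5 C=16
Draw 6: a1=3.800, a2=0.915, a3=1.424, a4=1.685, a0=7.824; τ=−ln(0.7428)/7.824=0.038 → t=0.503; u2·a0=0.5816·7.824=4.550; a1=3.800 < 4.550 ≤ a1+a2=4.715 → R2 fires; R=4 G=12 M=6 P=5 C=16
Draw 7: a1=4.560, a2=0.732, a3=1.424, a4=1.348, a0=8.064; τ=−ln(0.2892)/8.064=0.154 → t=0.657; u2·a0=0.8913·8.064=7.187; a1+…+a3=6.716 < 7.187 ≤ a1+…+a4=8.064 → R4 fires; R=3 G=14 M=6 P=5 C=18
Draw 8: a1=4.560, a2=0.549, a3=1.602, a4=1.011, a0=7.722; τ=−ln(0.4015)/7.722=0.118 → t=0.775; u2·a0=0.0105·7.722=0.081 ≤ a1=4.560 → R1 fires; R=4 G=16 M=5 P=4 C=18
Draw 9: a1=3.040, a2=0.732, a3=1.602, a4=1.348, a0=6.722; τ=−ln(0.1094)/6.722=0.329 → t=1.104 > T=1.06: stop.
At T=1.06: R=4 G=16 M=5 P=4 C=18; the largest is C.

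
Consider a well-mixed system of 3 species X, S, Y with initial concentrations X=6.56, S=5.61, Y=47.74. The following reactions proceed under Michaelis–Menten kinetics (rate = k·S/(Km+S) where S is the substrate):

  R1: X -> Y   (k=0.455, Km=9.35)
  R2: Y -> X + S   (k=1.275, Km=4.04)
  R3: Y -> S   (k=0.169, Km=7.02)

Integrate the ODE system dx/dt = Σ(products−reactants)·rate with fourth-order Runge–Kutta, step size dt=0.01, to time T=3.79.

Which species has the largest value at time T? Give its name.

Dominant species at T: Y

RK4 with dt=0.01: 379 steps to T=3.79. Trajectory (selected grid times):
t=0.00: X=6.56 S=5.61 Y=47.74
t=0.42: X=6.97 S=6.17 Y=47.26
t=0.84: X=7.38 S=6.72 Y=46.79
t=1.26: X=7.79 S=7.27 Y=46.32
t=1.68: X=8.19 S=7.83 Y=45.86
t=2.11: X=8.61 S=8.40 Y=45.38
t=2.53: X=9.00 S=8.95 Y=44.92
t=2.95: X=9.40 S=9.50 Y=44.47
t=3.37: X=9.79 S=10.05 Y=44.01
t=3.79: X=10.19 S=10.60 Y=43.56
At T=3.79: X=10.19 S=10.60 Y=43.56; the largest is Y.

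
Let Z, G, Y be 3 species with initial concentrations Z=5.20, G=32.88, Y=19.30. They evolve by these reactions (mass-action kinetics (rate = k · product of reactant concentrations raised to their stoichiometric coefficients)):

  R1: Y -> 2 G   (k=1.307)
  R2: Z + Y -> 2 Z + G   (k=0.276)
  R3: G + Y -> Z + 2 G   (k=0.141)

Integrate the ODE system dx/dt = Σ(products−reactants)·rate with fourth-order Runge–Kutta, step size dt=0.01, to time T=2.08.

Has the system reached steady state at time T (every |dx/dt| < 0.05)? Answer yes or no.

RK4 with dt=0.01: 208 steps to T=2.08. Trajectory (selected grid times):
t=0.00: Z=5.20 G=32.88 Y=19.30
t=0.23: Z=21.07 G=53.23 Y=1.19
t=0.46: Z=22.12 G=54.48 Y=0.04
t=0.69: Z=22.16 G=54.52 Y=0.00
t=0.92: Z=22.16 G=54.52 Y=0.00
t=1.16: Z=22.16 G=54.52 Y=0.00
t=1.39: Z=22.16 G=54.52 Y=0.00
t=1.62: Z=22.16 G=54.52 Y=0.00
t=1.85: Z=22.16 G=54.52 Y=0.00
t=2.08: Z=22.16 G=54.52 Y=0.00
Rates at T: R1=0.0000, R2=0.0000, R3=0.0000
dx/dt at T (Σ net stoichiometry × rate): Z=+0.0000, G=+0.0000, Y=-0.0000
Largest |dx/dt| is |+0.0000| (G) < 0.05 → steady.

Steady state at T: yes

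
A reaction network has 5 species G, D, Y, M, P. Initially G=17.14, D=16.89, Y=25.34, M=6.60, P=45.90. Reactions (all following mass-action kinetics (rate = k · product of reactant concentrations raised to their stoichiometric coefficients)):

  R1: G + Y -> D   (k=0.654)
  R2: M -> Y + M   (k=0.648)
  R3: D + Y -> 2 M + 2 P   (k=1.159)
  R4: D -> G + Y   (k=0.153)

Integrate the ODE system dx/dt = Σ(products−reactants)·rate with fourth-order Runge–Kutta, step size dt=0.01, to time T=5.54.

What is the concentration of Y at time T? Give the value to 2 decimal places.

RK4 with dt=0.01: 554 steps to T=5.54. Trajectory (selected grid times):
t=0.00: G=17.14 D=16.89 Y=25.34 M=6.60 P=45.90
t=0.62: G=3.81 D=4.08 Y=4.09 M=58.87 P=98.17
t=1.23: G=0.08 D=0.10 Y=19.73 M=74.30 P=113.60
t=1.85: G=0.00 D=0.00 Y=49.45 M=74.66 P=113.96
t=2.46: G=0.00 D=0.00 Y=78.96 M=74.66 P=113.96
t=3.08: G=0.00 D=0.00 Y=108.96 M=74.66 P=113.96
t=3.69: G=0.00 D=0.00 Y=138.47 M=74.66 P=113.96
t=4.31: G=0.00 D=0.00 Y=168.46 M=74.66 P=113.96
t=4.92: G=0.00 D=-0.00 Y=197.97 M=74.66 P=113.96
t=5.54: G=0.00 D=-0.00 Y=227.97 M=74.66 P=113.96
Read off Y at T=5.54: 227.97

Y at T = 227.97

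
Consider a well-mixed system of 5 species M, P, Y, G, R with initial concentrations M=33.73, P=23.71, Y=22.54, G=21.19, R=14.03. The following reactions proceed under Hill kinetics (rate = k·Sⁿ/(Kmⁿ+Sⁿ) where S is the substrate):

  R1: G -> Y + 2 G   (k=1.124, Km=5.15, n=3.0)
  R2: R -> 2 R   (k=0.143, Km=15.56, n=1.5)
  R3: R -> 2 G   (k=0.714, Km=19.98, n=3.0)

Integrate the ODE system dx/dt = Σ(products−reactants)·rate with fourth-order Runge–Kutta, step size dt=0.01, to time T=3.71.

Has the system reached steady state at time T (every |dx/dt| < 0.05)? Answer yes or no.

Steady state at T: no

RK4 with dt=0.01: 371 steps to T=3.71. Trajectory (selected grid times):
t=0.00: M=33.73 P=23.71 Y=22.54 G=21.19 R=14.03
t=0.41: M=33.73 P=23.71 Y=22.99 G=21.79 R=13.98
t=0.82: M=33.73 P=23.71 Y=23.45 G=22.40 R=13.93
t=1.24: M=33.73 P=23.71 Y=23.92 G=23.02 R=13.89
t=1.65: M=33.73 P=23.71 Y=24.37 G=23.62 R=13.84
t=2.06: M=33.73 P=23.71 Y=24.83 G=24.22 R=13.79
t=2.47: M=33.73 P=23.71 Y=25.29 G=24.82 R=13.75
t=2.89: M=33.73 P=23.71 Y=25.75 G=25.44 R=13.70
t=3.30: M=33.73 P=23.71 Y=26.21 G=26.04 R=13.66
t=3.71: M=33.73 P=23.71 Y=26.67 G=26.63 R=13.61
Rates at T: R1=1.1159, R2=0.0644, R3=0.1716
dx/dt at T (Σ net stoichiometry × rate): M=+0.0000, P=+0.0000, Y=+1.1159, G=+1.4591, R=-0.1072
Largest |dx/dt| is |+1.4591| (G) ≥ 0.05 → not steady.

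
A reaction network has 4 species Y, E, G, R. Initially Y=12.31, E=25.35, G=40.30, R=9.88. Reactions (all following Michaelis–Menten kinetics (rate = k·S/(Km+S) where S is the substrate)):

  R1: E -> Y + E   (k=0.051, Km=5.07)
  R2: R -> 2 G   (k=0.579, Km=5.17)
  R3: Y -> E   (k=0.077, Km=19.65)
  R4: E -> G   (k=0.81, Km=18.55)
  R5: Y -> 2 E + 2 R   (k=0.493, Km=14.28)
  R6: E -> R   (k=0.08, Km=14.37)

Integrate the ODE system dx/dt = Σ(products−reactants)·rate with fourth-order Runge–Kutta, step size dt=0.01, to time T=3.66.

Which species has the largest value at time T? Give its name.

Dominant species at T: G

RK4 with dt=0.01: 366 steps to T=3.66. Trajectory (selected grid times):
t=0.00: Y=12.31 E=25.35 G=40.30 R=9.88
t=0.41: Y=12.22 E=25.34 G=40.80 R=9.93
t=0.81: Y=12.14 E=25.32 G=41.30 R=9.98
t=1.22: Y=12.05 E=25.31 G=41.80 R=10.03
t=1.63: Y=11.96 E=25.29 G=42.31 R=10.08
t=2.03: Y=11.88 E=25.27 G=42.80 R=10.13
t=2.44: Y=11.79 E=25.26 G=43.30 R=10.17
t=2.85: Y=11.71 E=25.24 G=43.81 R=10.22
t=3.25: Y=11.62 E=25.22 G=44.31 R=10.26
t=3.66: Y=11.54 E=25.20 G=44.81 R=10.31
At T=3.66: Y=11.54 E=25.20 G=44.81 R=10.31; the largest is G.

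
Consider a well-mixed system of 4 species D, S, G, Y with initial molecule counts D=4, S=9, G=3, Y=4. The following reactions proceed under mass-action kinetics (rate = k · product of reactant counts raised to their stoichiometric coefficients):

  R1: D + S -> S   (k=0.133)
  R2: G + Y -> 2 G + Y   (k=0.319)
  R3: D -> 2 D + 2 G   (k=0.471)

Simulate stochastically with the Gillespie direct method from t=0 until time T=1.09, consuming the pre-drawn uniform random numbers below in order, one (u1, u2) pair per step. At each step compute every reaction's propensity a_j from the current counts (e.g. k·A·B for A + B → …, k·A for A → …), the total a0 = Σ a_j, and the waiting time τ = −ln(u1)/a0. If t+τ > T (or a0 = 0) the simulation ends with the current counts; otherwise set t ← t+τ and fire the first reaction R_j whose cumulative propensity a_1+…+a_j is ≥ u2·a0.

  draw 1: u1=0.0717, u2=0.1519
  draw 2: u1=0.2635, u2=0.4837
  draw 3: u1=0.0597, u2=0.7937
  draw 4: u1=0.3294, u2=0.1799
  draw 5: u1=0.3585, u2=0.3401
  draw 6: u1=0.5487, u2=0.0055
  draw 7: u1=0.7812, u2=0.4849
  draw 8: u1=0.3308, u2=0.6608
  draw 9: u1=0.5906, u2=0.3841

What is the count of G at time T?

t=0.000: D=4 S=9 G=3 Y=4
Draw 1: a1=4.788, a2=3.828, a3=1.884, a0=10.500; τ=−ln(0.0717)/10.500=0.251 → t=0.251; u2·a0=0.1519·10.500=1.595 ≤ a1=4.788 → R1 fires; D=3 S=9 G=3 Y=4
Draw 2: a1=3.591, a2=3.828, a3=1.413, a0=8.832; τ=−ln(0.2635)/8.832=0.151 → t=0.402; u2·a0=0.4837·8.832=4.272; a1=3.591 < 4.272 ≤ a1+a2=7.419 → R2 fires; D=3 S=9 G=4 Y=4
Draw 3: a1=3.591, a2=5.104, a3=1.413, a0=10.108; τ=−ln(0.0597)/10.108=0.279 → t=0.681; u2·a0=0.7937·10.108=8.023; a1=3.591 < 8.023 ≤ a1+a2=8.695 → R2 fires; D=3 S=9 G=5 Y=4
Draw 4: a1=3.591, a2=6.380, a3=1.413, a0=11.384; τ=−ln(0.3294)/11.384=0.098 → t=0.778; u2·a0=0.1799·11.384=2.048 ≤ a1=3.591 → R1 fires; D=2 S=9 G=5 Y=4
Draw 5: a1=2.394, a2=6.380, a3=0.942, a0=9.716; τ=−ln(0.3585)/9.716=0.106 → t=0.884; u2·a0=0.3401·9.716=3.304; a1=2.394 < 3.304 ≤ a1+a2=8.774 → R2 fires; D=2 S=9 G=6 Y=4
Draw 6: a1=2.394, a2=7.656, a3=0.942, a0=10.992; τ=−ln(0.5487)/10.992=0.055 → t=0.939; u2·a0=0.0055·10.992=0.060 ≤ a1=2.394 → R1 fires; D=1 S=9 G=6 Y=4
Draw 7: a1=1.197, a2=7.656, a3=0.471, a0=9.324; τ=−ln(0.7812)/9.324=0.026 → t=0.965; u2·a0=0.4849·9.324=4.521; a1=1.197 < 4.521 ≤ a1+a2=8.853 → R2 fires; D=1 S=9 G=7 Y=4
Draw 8: a1=1.197, a2=8.932, a3=0.471, a0=10.600; τ=−ln(0.3308)/10.600=0.104 → t=1.069; u2·a0=0.6608·10.600=7.004; a1=1.197 < 7.004 ≤ a1+a2=10.129 → R2 fires; D=1 S=9 G=8 Y=4
Draw 9: a1=1.197, a2=10.208, a3=0.471, a0=11.876; τ=−ln(0.5906)/11.876=0.044 → t=1.114 > T=1.09: stop.
Read off G at T=1.09: 8

G at T = 8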